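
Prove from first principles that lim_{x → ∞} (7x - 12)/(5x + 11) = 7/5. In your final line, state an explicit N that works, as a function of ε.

Let ε > 0 be given. We seek N > 0 such that x > N implies |(7x - 12)/(5x + 11) − (7/5)| < ε.
(7x - 12)/(5x + 11) − (7/5) = (5(7x - 12) − 7(5x + 11)) / (5(5x + 11)) = -137/(5(5x + 11)).
For x > 0 we have 5x + 11 > 5x, so |(7x - 12)/(5x + 11) − (7/5)| = 137/(5(5x + 11)) < 137/(5·5x) = (137/25)/x.
Thus |(7x - 12)/(5x + 11) − (7/5)| < ε whenever x > (137/25)/ε.
Take N = (137/25)/ε. If x > N then |(7x - 12)/(5x + 11) − (7/5)| < (137/25)/x < ε.

N = (137/25)/ε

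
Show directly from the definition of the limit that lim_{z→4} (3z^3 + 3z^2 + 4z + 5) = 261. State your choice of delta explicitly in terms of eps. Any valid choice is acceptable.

Let eps > 0 be given. We want delta > 0 such that 0 < |z − 4| < delta implies |(3z^3 + 3z^2 + 4z + 5) − 261| < eps.
(3z^3 + 3z^2 + 4z + 5) − 261 = 3z^3 + 3z^2 + 4z - 256 = (z − 4)(3z^2 + 15z + 64).
So |(3z^3 + 3z^2 + 4z + 5) − 261| = |z − 4|·|3z^2 + 15z + 64|.
Require delta ≤ 2. Then |z − 4| < 2 gives |z| < 6, and by the triangle inequality |3z^2 + 15z + 64| ≤ 3·6^2 + 15·6 + 64 = 262.
Hence |(3z^3 + 3z^2 + 4z + 5) − 261| ≤ 262|z − 4| < eps provided |z − 4| < eps/262.
Take delta = min(2, eps/262). Then 0 < |z − 4| < delta gives both |z − 4| < 2 and |z − 4| < eps/262, so |(3z^3 + 3z^2 + 4z + 5) − 261| < eps.

delta = min(2, eps/262)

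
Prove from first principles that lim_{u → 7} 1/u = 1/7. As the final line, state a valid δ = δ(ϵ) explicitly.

Suppose ϵ > 0. We seek δ > 0 such that 0 < |u − 7| < δ implies |1/u − (1/7)| < ϵ.
|1/u − (1/7)| = |7 − u|/(7·|u|) = |u − 7|/(7|u|).
Restrict δ ≤ 7/2. Then |u − 7| < 7/2 gives |u| > 7/2, so 7|u| > 49/2.
Then |1/u − (1/7)| < |u − 7|/(49/2), which is < ϵ when |u − 7| < (49/2)ϵ.
Take δ = min(7/2, (49/2)ϵ). Then 0 < |u − 7| < δ gives both |u − 7| < 7/2 and |u − 7| < (49/2)ϵ, so |1/u − (1/7)| < ϵ.

δ = min(7/2, (49/2)ϵ)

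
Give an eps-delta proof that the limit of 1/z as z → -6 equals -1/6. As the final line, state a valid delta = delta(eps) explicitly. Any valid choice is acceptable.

Let eps > 0. We seek delta > 0 such that 0 < |z + 6| < delta implies |1/z + 1/6| < eps.
|1/z + 1/6| = |-6 − z|/(6·|z|) = |z + 6|/(6|z|).
Restrict delta ≤ 3. Then |z + 6| < 3 gives |z| > 3, so 6|z| > 18.
Then |1/z + 1/6| < |z + 6|/18, which is < eps when |z + 6| < 18eps.
Take delta = min(3, 18eps). Then 0 < |z + 6| < delta gives both |z + 6| < 3 and |z + 6| < 18eps, so |1/z + 1/6| < eps.

delta = min(3, 18eps)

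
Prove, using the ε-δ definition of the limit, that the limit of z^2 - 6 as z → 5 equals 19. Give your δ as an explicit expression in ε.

δ = min(1, ε/11)

Suppose ε > 0. We want δ > 0 such that 0 < |z − 5| < δ implies |(z^2 - 6) − 19| < ε.
(z^2 - 6) − 19 = z^2 - 25 = (z − 5)(z + 5).
So |(z^2 - 6) − 19| = |z − 5|·|z + 5|.
Assume first that |z − 5| < 1, so |z| < 6. Then |z + 5| ≤ 6 + 5 = 11.
Hence |(z^2 - 6) − 19| ≤ 11|z − 5| < ε provided |z − 5| < ε/11.
Take δ = min(1, ε/11). Then 0 < |z − 5| < δ gives both |z − 5| < 1 and |z − 5| < ε/11, so |(z^2 - 6) − 19| < ε.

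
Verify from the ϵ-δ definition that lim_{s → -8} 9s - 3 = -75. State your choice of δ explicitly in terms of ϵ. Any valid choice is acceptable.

δ = ϵ/9

Suppose ϵ > 0. We need δ > 0 so that 0 < |s + 8| < δ implies |(9s - 3) + 75| < ϵ.
|(9s - 3) + 75| = |9s + 72| = 9|s + 8|.
So 9|s + 8| < ϵ exactly when |s + 8| < ϵ/9.
Choosing δ = ϵ/9 gives |(9s - 3) + 75| = 9|s + 8| < ϵ whenever |s + 8| < δ.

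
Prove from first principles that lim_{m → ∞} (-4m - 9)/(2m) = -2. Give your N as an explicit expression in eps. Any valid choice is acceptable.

Suppose eps > 0. For m ≥ 1, |(-4m - 9)/(2m) + 2| = |-18|/(2(2m)) = 18/(2(2m)).
Since 2m ≥ 2m for m ≥ 1, this is ≤ 18/(2·2m) = (9/2)/m.
So |(-4m - 9)/(2m) + 2| < eps whenever m > (9/2)/eps.
Take N = (9/2)/eps. If m > N then |(-4m - 9)/(2m) + 2| ≤ (9/2)/m < eps.

N = (9/2)/eps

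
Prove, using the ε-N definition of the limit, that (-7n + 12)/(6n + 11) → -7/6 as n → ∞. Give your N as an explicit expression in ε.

N = (149/36)/ε

Let ε > 0 be given. For n ≥ 1, |(-7n + 12)/(6n + 11) + 7/6| = |149|/(6(6n + 11)) = 149/(6(6n + 11)).
Since 6n + 11 ≥ 6n for n ≥ 1, this is ≤ 149/(6·6n) = (149/36)/n.
So |(-7n + 12)/(6n + 11) + 7/6| < ε whenever n > (149/36)/ε.
Take N = (149/36)/ε. If n > N then |(-7n + 12)/(6n + 11) + 7/6| ≤ (149/36)/n < ε.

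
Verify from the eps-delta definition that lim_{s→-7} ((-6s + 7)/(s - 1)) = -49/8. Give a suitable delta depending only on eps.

delta = min(4, 32eps)

Let eps > 0. We want delta > 0 with 0 < |s + 7| < delta ⇒ |(-6s + 7)/(s - 1) + 49/8| < eps.
Combining over a common denominator, (-6s + 7)/(s - 1) + 49/8 = [(-6s + 7)·(-8) − 49·(s - 1)] / [(-8)·(s - 1)] = -1(s + 7) / ((-8)(s - 1)).
So |(-6s + 7)/(s - 1) + 49/8| = |s + 7| / (8·|s − 1|).
Require delta ≤ 4, so |s − 1| ≥ |-8| − |s + 7| > 8 − 4 = 4.
Hence |(-6s + 7)/(s - 1) + 49/8| < |s + 7|/(8·4) = (1/32)|s + 7|, which is < eps once |s + 7| < 32eps.
Take delta = min(4, 32eps). Then 0 < |s + 7| < delta forces both bounds, so |(-6s + 7)/(s - 1) + 49/8| < eps.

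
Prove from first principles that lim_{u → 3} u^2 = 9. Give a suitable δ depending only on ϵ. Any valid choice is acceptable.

Suppose ϵ > 0. We seek δ > 0 with 0 < |u − 3| < δ ⇒ |u^2 − 9| < ϵ.
Factor: u^2 − 9 = (u − 3)(u + 3), so |u^2 − 9| = |u − 3|·|u + 3|.
Restrict δ ≤ 2. Then |u − 3| < 2 gives |u| < 5, so by the triangle inequality |u + 3| ≤ 5 + 3 = 8.
Hence |u^2 − 9| ≤ 8|u − 3|, which is < ϵ once |u − 3| < ϵ/8.
Take δ = min(2, ϵ/8). If 0 < |u − 3| < δ then both bounds hold and |u^2 − 9| ≤ 8|u − 3| < 8·(ϵ/8) = ϵ.

δ = min(2, ϵ/8)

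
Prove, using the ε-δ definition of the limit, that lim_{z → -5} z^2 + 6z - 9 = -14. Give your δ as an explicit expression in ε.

Fix ε > 0. We want δ > 0 such that 0 < |z + 5| < δ implies |(z^2 + 6z - 9) + 14| < ε.
(z^2 + 6z - 9) + 14 = z^2 + 6z + 5 = (z + 5)(z + 1).
So |(z^2 + 6z - 9) + 14| = |z + 5|·|z + 1|.
Assume first that |z + 5| < 2, so |z| < 7. Then |z + 1| ≤ 7 + 1 = 8.
Hence |(z^2 + 6z - 9) + 14| ≤ 8|z + 5| < ε provided |z + 5| < ε/8.
Take δ = min(2, ε/8). Then 0 < |z + 5| < δ gives both |z + 5| < 2 and |z + 5| < ε/8, so |(z^2 + 6z - 9) + 14| < ε.

δ = min(2, ε/8)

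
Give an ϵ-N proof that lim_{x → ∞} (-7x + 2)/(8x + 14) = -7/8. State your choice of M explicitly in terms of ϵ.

Let ϵ > 0 be given. We seek M > 0 such that x > M implies |(-7x + 2)/(8x + 14) + 7/8| < ϵ.
(-7x + 2)/(8x + 14) + 7/8 = (8(-7x + 2) − (-7)(8x + 14)) / (8(8x + 14)) = 114/(8(8x + 14)).
For x > 0 we have 8x + 14 > 8x, so |(-7x + 2)/(8x + 14) + 7/8| = 114/(8(8x + 14)) < 114/(8·8x) = (57/32)/x.
Thus |(-7x + 2)/(8x + 14) + 7/8| < ϵ whenever x > (57/32)/ϵ.
Take M = (57/32)/ϵ. If x > M then |(-7x + 2)/(8x + 14) + 7/8| < (57/32)/x < ϵ.

M = (57/32)/ϵ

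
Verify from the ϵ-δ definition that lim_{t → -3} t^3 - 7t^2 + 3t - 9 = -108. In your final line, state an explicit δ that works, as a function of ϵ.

Suppose ϵ > 0. We want δ > 0 such that 0 < |t + 3| < δ implies |(t^3 - 7t^2 + 3t - 9) + 108| < ϵ.
(t^3 - 7t^2 + 3t - 9) + 108 = t^3 - 7t^2 + 3t + 99 = (t + 3)(t^2 - 10t + 33).
So |(t^3 - 7t^2 + 3t - 9) + 108| = |t + 3|·|t^2 - 10t + 33|.
Assume first that |t + 3| < 1, so |t| < 4. Then |t^2 - 10t + 33| ≤ 4^2 + 10·4 + 33 = 89.
Hence |(t^3 - 7t^2 + 3t - 9) + 108| ≤ 89|t + 3| < ϵ provided |t + 3| < ϵ/89.
Take δ = min(1, ϵ/89). Then 0 < |t + 3| < δ gives both |t + 3| < 1 and |t + 3| < ϵ/89, so |(t^3 - 7t^2 + 3t - 9) + 108| < ϵ.

δ = min(1, ϵ/89)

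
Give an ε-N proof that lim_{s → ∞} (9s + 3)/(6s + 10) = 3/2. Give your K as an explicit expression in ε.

Let ε > 0. We seek K > 0 such that s > K implies |(9s + 3)/(6s + 10) − (3/2)| < ε.
(9s + 3)/(6s + 10) − (3/2) = (6(9s + 3) − 9(6s + 10)) / (6(6s + 10)) = -72/(6(6s + 10)).
For s > 0 we have 6s + 10 > 6s, so |(9s + 3)/(6s + 10) − (3/2)| = 72/(6(6s + 10)) < 72/(6·6s) = 2/s.
Thus |(9s + 3)/(6s + 10) − (3/2)| < ε whenever s > 2/ε.
Take K = 2/ε. If s > K then |(9s + 3)/(6s + 10) − (3/2)| < 2/s < ε.

K = 2/ε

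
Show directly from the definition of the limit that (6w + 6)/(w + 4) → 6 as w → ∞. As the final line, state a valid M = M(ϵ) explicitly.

M = 18/ϵ

Let ϵ > 0 be given. We seek M > 0 such that w > M implies |(6w + 6)/(w + 4) − 6| < ϵ.
(6w + 6)/(w + 4) − 6 = ((6w + 6) − 6(w + 4)) / ((w + 4)) = -18/((w + 4)).
For w > 0 we have w + 4 > w, so |(6w + 6)/(w + 4) − 6| = 18/((w + 4)) < 18/(w) = 18/w.
Thus |(6w + 6)/(w + 4) − 6| < ϵ whenever w > 18/ϵ.
Take M = 18/ϵ. If w > M then |(6w + 6)/(w + 4) − 6| < 18/w < ϵ.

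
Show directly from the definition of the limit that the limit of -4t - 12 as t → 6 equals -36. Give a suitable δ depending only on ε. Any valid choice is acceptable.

Suppose ε > 0. We need δ > 0 so that 0 < |t − 6| < δ implies |(-4t - 12) + 36| < ε.
|(-4t - 12) + 36| = |-4t + 24| = 4|t − 6|.
Thus it suffices that |t − 6| < ε/4.
Take δ = ε/4. If 0 < |t − 6| < δ then |(-4t - 12) + 36| = 4|t − 6| < 4·(ε/4) = ε.

δ = ε/4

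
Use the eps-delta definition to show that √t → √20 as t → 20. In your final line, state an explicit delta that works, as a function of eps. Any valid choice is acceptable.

delta = min(20, √20·eps)

Let eps > 0. We want delta > 0 such that 0 < |t − 20| < delta implies |√t − √20| < eps.
Multiplying by the conjugate, |√t − √20| = |t − 20|/(√t + √20).
Restrict delta ≤ 20 so that |t − 20| < 20 forces t > 0, and then √t + √20 > √20.
Hence |√t − √20| < |t − 20|/√20, which is < eps once |t − 20| < √20·eps.
Take delta = min(20, √20·eps). If 0 < |t − 20| < delta then t > 0 and |√t − √20| < |t − 20|/√20 < eps.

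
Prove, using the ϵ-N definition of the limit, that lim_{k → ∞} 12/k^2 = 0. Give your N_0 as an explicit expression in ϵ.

N_0 = (12/ϵ)^{1/2}

Suppose ϵ > 0. For k ≥ 1, |12/k^2 − 0| = 12/k^2.
12/k^2 < ϵ ⇔ k^2 > 12/ϵ ⇔ k > (12/ϵ)^{1/2}.
Take N_0 = (12/ϵ)^{1/2}. Then k > N_0 implies 12/k^2 < ϵ.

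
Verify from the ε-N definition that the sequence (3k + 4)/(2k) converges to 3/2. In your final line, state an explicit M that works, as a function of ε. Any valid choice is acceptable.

M = 2/ε

Fix ε > 0. For k ≥ 1, |(3k + 4)/(2k) − (3/2)| = |8|/(2(2k)) = 8/(2(2k)).
Since 2k ≥ 2k for k ≥ 1, this is ≤ 8/(2·2k) = 2/k.
So |(3k + 4)/(2k) − (3/2)| < ε whenever k > 2/ε.
Take M = 2/ε. If k > M then |(3k + 4)/(2k) − (3/2)| ≤ 2/k < ε.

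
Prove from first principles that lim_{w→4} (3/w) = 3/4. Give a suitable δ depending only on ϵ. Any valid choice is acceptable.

Let ϵ > 0. We seek δ > 0 such that 0 < |w − 4| < δ implies |3/w − (3/4)| < ϵ.
|3/w − (3/4)| = 3·|4 − w|/(4·|w|) = 3|w − 4|/(4|w|).
Require δ ≤ 2 so that |w| > 4 − 2 = 2, hence 4|w| > 8.
Then |3/w − (3/4)| < 3|w − 4|/8, which is < ϵ when |w − 4| < (8/3)ϵ.
Take δ = min(2, (8/3)ϵ). Then 0 < |w − 4| < δ gives both |w − 4| < 2 and |w − 4| < (8/3)ϵ, so |3/w − (3/4)| < ϵ.

δ = min(2, (8/3)ϵ)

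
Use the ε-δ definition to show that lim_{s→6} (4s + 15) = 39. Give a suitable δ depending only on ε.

δ = ε/4

Let ε > 0 be given. We need δ > 0 so that 0 < |s − 6| < δ implies |(4s + 15) − 39| < ε.
Since (4s + 15) − 39 = 4(s − 6), we have |(4s + 15) − 39| = 4|s − 6|.
Thus it suffices that |s − 6| < ε/4.
Take δ = ε/4. If 0 < |s − 6| < δ then |(4s + 15) − 39| = 4|s − 6| < 4·(ε/4) = ε.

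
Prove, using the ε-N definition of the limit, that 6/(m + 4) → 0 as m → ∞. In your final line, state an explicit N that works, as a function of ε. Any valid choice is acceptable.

Suppose ε > 0. For m ≥ 1, |6/(m + 4) − 0| = 6/(m + 4) ≤ 6/m.
We need 6/m < ε, i.e. m > 6/ε.
Take N = 6/ε. If m > N then |6/(m + 4)| ≤ 6/m < ε.

N = 6/ε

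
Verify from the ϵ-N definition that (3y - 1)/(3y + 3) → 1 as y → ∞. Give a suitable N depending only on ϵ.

N = (4/3)/ϵ

Suppose ϵ > 0. We seek N > 0 such that y > N implies |(3y - 1)/(3y + 3) − 1| < ϵ.
(3y - 1)/(3y + 3) − 1 = (3(3y - 1) − 3(3y + 3)) / (3(3y + 3)) = -12/(3(3y + 3)).
For y > 0 we have 3y + 3 > 3y, so |(3y - 1)/(3y + 3) − 1| = 12/(3(3y + 3)) < 12/(3·3y) = (4/3)/y.
Thus |(3y - 1)/(3y + 3) − 1| < ϵ whenever y > (4/3)/ϵ.
Take N = (4/3)/ϵ. If y > N then |(3y - 1)/(3y + 3) − 1| < (4/3)/y < ϵ.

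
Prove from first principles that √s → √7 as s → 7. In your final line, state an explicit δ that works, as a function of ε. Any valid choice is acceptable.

Let ε > 0 be given. We want δ > 0 such that 0 < |s − 7| < δ implies |√s − √7| < ε.
Multiplying by the conjugate, |√s − √7| = |s − 7|/(√s + √7).
Restrict δ ≤ 7 so that |s − 7| < 7 forces s > 0, and then √s + √7 > √7.
Hence |√s − √7| < |s − 7|/√7, which is < ε once |s − 7| < √7·ε.
Take δ = min(7, √7·ε). If 0 < |s − 7| < δ then s > 0 and |√s − √7| < |s − 7|/√7 < ε.

δ = min(7, √7·ε)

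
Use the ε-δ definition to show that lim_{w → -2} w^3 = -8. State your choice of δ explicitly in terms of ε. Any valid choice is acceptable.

δ = min(1, ε/19)

Fix ε > 0. We seek δ > 0 with 0 < |w + 2| < δ ⇒ |w^3 + 8| < ε.
Factor: w^3 + 8 = (w + 2)(w^2 - 2w + 4), so |w^3 + 8| = |w + 2|·|w^2 - 2w + 4|.
Restrict δ ≤ 1. Then |w + 2| < 1 gives |w| < 3, so by the triangle inequality |w^2 - 2w + 4| ≤ 3^2 + 2·3 + 4 = 19.
Hence |w^3 + 8| ≤ 19|w + 2|, which is < ε once |w + 2| < ε/19.
Take δ = min(1, ε/19). If 0 < |w + 2| < δ then both bounds hold and |w^3 + 8| ≤ 19|w + 2| < 19·(ε/19) = ε.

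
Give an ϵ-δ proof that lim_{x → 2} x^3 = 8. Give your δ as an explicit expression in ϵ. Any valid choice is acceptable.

δ = min(2, ϵ/28)

Fix ϵ > 0. We seek δ > 0 with 0 < |x − 2| < δ ⇒ |x^3 − 8| < ϵ.
Factor: x^3 − 8 = (x − 2)(x^2 + 2x + 4), so |x^3 − 8| = |x − 2|·|x^2 + 2x + 4|.
Impose δ ≤ 2 so that |x| < 4; then |x^2 + 2x + 4| ≤ 28.
Hence |x^3 − 8| ≤ 28|x − 2|, which is < ϵ once |x − 2| < ϵ/28.
Take δ = min(2, ϵ/28). If 0 < |x − 2| < δ then both bounds hold and |x^3 − 8| ≤ 28|x − 2| < 28·(ϵ/28) = ϵ.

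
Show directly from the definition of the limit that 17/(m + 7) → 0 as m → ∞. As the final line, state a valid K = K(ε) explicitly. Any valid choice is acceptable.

K = 17/ε

Let ε > 0 be given. For m ≥ 1, |17/(m + 7) − 0| = 17/(m + 7) ≤ 17/m.
We need 17/m < ε, i.e. m > 17/ε.
Take K = 17/ε. If m > K then |17/(m + 7)| ≤ 17/m < ε.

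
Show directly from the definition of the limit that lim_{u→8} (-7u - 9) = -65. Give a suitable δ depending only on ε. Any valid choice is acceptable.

Suppose ε > 0. We need δ > 0 so that 0 < |u − 8| < δ implies |(-7u - 9) + 65| < ε.
Since (-7u - 9) + 65 = -7(u − 8), we have |(-7u - 9) + 65| = 7|u − 8|.
Thus it suffices that |u − 8| < ε/7.
Take δ = ε/7. If 0 < |u − 8| < δ then |(-7u - 9) + 65| = 7|u − 8| < 7·(ε/7) = ε.

δ = ε/7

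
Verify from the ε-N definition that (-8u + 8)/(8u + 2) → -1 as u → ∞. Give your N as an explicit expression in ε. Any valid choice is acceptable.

N = (5/4)/ε

Suppose ε > 0. We seek N > 0 such that u > N implies |(-8u + 8)/(8u + 2) + 1| < ε.
(-8u + 8)/(8u + 2) + 1 = (8(-8u + 8) − (-8)(8u + 2)) / (8(8u + 2)) = 80/(8(8u + 2)).
For u > 0 we have 8u + 2 > 8u, so |(-8u + 8)/(8u + 2) + 1| = 80/(8(8u + 2)) < 80/(8·8u) = (5/4)/u.
Thus |(-8u + 8)/(8u + 2) + 1| < ε whenever u > (5/4)/ε.
Take N = (5/4)/ε. If u > N then |(-8u + 8)/(8u + 2) + 1| < (5/4)/u < ε.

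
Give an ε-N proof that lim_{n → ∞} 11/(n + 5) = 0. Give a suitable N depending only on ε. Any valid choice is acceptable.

N = 11/ε

Fix ε > 0. For n ≥ 1, |11/(n + 5) − 0| = 11/(n + 5) ≤ 11/n.
We need 11/n < ε, i.e. n > 11/ε.
Take N = 11/ε. If n > N then |11/(n + 5)| ≤ 11/n < ε.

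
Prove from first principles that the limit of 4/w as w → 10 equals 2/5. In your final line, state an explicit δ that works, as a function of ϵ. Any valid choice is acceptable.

δ = min(5, (25/2)ϵ)

Suppose ϵ > 0. We seek δ > 0 such that 0 < |w − 10| < δ implies |4/w − (2/5)| < ϵ.
|4/w − (2/5)| = 4·|10 − w|/(10·|w|) = 4|w − 10|/(10|w|).
Restrict δ ≤ 5. Then |w − 10| < 5 gives |w| > 5, so 10|w| > 50.
Then |4/w − (2/5)| < 4|w − 10|/50, which is < ϵ when |w − 10| < (25/2)ϵ.
Take δ = min(5, (25/2)ϵ). Then 0 < |w − 10| < δ gives both |w − 10| < 5 and |w − 10| < (25/2)ϵ, so |4/w − (2/5)| < ϵ.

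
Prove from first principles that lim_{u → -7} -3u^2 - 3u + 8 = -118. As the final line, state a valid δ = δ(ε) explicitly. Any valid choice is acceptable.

Let ε > 0 be given. We want δ > 0 such that 0 < |u + 7| < δ implies |(-3u^2 - 3u + 8) + 118| < ε.
(-3u^2 - 3u + 8) + 118 = -3u^2 - 3u + 126 = (u + 7)(-3u + 18).
So |(-3u^2 - 3u + 8) + 118| = |u + 7|·|-3u + 18|.
Require δ ≤ 2. Then |u + 7| < 2 gives |u| < 9, and by the triangle inequality |-3u + 18| ≤ 3·9 + 18 = 45.
Hence |(-3u^2 - 3u + 8) + 118| ≤ 45|u + 7| < ε provided |u + 7| < ε/45.
Take δ = min(2, ε/45). Then 0 < |u + 7| < δ gives both |u + 7| < 2 and |u + 7| < ε/45, so |(-3u^2 - 3u + 8) + 118| < ε.

δ = min(2, ε/45)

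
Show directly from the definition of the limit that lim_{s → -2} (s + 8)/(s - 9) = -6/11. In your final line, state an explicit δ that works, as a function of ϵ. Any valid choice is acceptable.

Fix ϵ > 0. We want δ > 0 with 0 < |s + 2| < δ ⇒ |(s + 8)/(s - 9) + 6/11| < ϵ.
Combining over a common denominator, (s + 8)/(s - 9) + 6/11 = [(s + 8)·(-11) − 6·(s - 9)] / [(-11)·(s - 9)] = -17(s + 2) / ((-11)(s - 9)).
So |(s + 8)/(s - 9) + 6/11| = 17|s + 2| / (11·|s − 9|).
Require δ ≤ 11/2, so |s − 9| ≥ |-11| − |s + 2| > 11 − 11/2 = 11/2.
Hence |(s + 8)/(s - 9) + 6/11| < 17|s + 2|/(11·(11/2)) = (34/121)|s + 2|, which is < ϵ once |s + 2| < (121/34)ϵ.
Take δ = min(11/2, (121/34)ϵ). Then 0 < |s + 2| < δ forces both bounds, so |(s + 8)/(s - 9) + 6/11| < ϵ.

δ = min(11/2, (121/34)ϵ)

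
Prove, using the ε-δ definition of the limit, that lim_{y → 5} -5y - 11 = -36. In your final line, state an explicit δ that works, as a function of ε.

Let ε > 0 be given. We need δ > 0 so that 0 < |y − 5| < δ implies |(-5y - 11) + 36| < ε.
Since (-5y - 11) + 36 = -5(y − 5), we have |(-5y - 11) + 36| = 5|y − 5|.
So 5|y − 5| < ε exactly when |y − 5| < ε/5.
Choosing δ = ε/5 gives |(-5y - 11) + 36| = 5|y − 5| < ε whenever |y − 5| < δ.

δ = ε/5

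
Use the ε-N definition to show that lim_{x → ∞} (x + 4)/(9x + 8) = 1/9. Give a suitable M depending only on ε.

Suppose ε > 0. We seek M > 0 such that x > M implies |(x + 4)/(9x + 8) − (1/9)| < ε.
(x + 4)/(9x + 8) − (1/9) = (9(x + 4) − (9x + 8)) / (9(9x + 8)) = 28/(9(9x + 8)).
For x > 0 we have 9x + 8 > 9x, so |(x + 4)/(9x + 8) − (1/9)| = 28/(9(9x + 8)) < 28/(9·9x) = (28/81)/x.
Thus |(x + 4)/(9x + 8) − (1/9)| < ε whenever x > (28/81)/ε.
Take M = (28/81)/ε. If x > M then |(x + 4)/(9x + 8) − (1/9)| < (28/81)/x < ε.

M = (28/81)/ε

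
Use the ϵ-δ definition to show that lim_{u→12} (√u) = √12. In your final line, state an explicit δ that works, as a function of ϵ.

δ = min(12, √12·ϵ)

Suppose ϵ > 0. We want δ > 0 such that 0 < |u − 12| < δ implies |√u − √12| < ϵ.
Rationalise: √u − √12 = (u − 12)/(√u + √12), so |√u − √12| = |u − 12|/(√u + √12).
Restrict δ ≤ 12 so that |u − 12| < 12 forces u > 0, and then √u + √12 > √12.
Hence |√u − √12| < |u − 12|/√12, which is < ϵ once |u − 12| < √12·ϵ.
Take δ = min(12, √12·ϵ). If 0 < |u − 12| < δ then u > 0 and |√u − √12| < |u − 12|/√12 < ϵ.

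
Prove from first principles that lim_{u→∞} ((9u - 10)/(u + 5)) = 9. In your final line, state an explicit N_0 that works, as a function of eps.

Suppose eps > 0. We seek N_0 > 0 such that u > N_0 implies |(9u - 10)/(u + 5) − 9| < eps.
(9u - 10)/(u + 5) − 9 = ((9u - 10) − 9(u + 5)) / ((u + 5)) = -55/((u + 5)).
For u > 0 we have u + 5 > u, so |(9u - 10)/(u + 5) − 9| = 55/((u + 5)) < 55/(u) = 55/u.
Thus |(9u - 10)/(u + 5) − 9| < eps whenever u > 55/eps.
Take N_0 = 55/eps. If u > N_0 then |(9u - 10)/(u + 5) − 9| < 55/u < eps.

N_0 = 55/eps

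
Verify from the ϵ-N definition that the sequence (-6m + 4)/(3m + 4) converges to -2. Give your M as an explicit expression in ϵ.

M = 4/ϵ

Let ϵ > 0 be given. For m ≥ 1, |(-6m + 4)/(3m + 4) + 2| = |36|/(3(3m + 4)) = 36/(3(3m + 4)).
Since 3m + 4 ≥ 3m for m ≥ 1, this is ≤ 36/(3·3m) = 4/m.
So |(-6m + 4)/(3m + 4) + 2| < ϵ whenever m > 4/ϵ.
Take M = 4/ϵ. If m > M then |(-6m + 4)/(3m + 4) + 2| ≤ 4/m < ϵ.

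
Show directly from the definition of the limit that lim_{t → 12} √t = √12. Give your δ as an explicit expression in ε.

δ = min(12, √12·ε)

Suppose ε > 0. We want δ > 0 such that 0 < |t − 12| < δ implies |√t − √12| < ε.
Rationalise: √t − √12 = (t − 12)/(√t + √12), so |√t − √12| = |t − 12|/(√t + √12).
Restrict δ ≤ 12 so that |t − 12| < 12 forces t > 0, and then √t + √12 > √12.
Hence |√t − √12| < |t − 12|/√12, which is < ε once |t − 12| < √12·ε.
Take δ = min(12, √12·ε). If 0 < |t − 12| < δ then t > 0 and |√t − √12| < |t − 12|/√12 < ε.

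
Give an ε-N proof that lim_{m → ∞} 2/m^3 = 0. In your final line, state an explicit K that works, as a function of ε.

K = (2/ε)^{1/3}

Let ε > 0 be given. For m ≥ 1, |2/m^3 − 0| = 2/m^3.
2/m^3 < ε ⇔ m^3 > 2/ε ⇔ m > (2/ε)^{1/3}.
Take K = (2/ε)^{1/3}. Then m > K implies 2/m^3 < ε.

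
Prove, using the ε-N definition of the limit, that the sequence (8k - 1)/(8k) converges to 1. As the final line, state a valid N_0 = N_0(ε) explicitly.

Let ε > 0 be given. For k ≥ 1, |(8k - 1)/(8k) − 1| = |-8|/(8(8k)) = 8/(8(8k)).
Since 8k ≥ 8k for k ≥ 1, this is ≤ 8/(8·8k) = (1/8)/k.
So |(8k - 1)/(8k) − 1| < ε whenever k > (1/8)/ε.
Take N_0 = (1/8)/ε. If k > N_0 then |(8k - 1)/(8k) − 1| ≤ (1/8)/k < ε.

N_0 = (1/8)/ε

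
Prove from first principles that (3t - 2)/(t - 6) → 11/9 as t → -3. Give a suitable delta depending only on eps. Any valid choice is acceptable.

delta = min(9/2, (81/32)eps)

Fix eps > 0. We want delta > 0 with 0 < |t + 3| < delta ⇒ |(3t - 2)/(t - 6) − (11/9)| < eps.
Combining over a common denominator, (3t - 2)/(t - 6) − (11/9) = [(3t - 2)·(-9) − (-11)·(t - 6)] / [(-9)·(t - 6)] = -16(t + 3) / ((-9)(t - 6)).
So |(3t - 2)/(t - 6) − (11/9)| = 16|t + 3| / (9·|t − 6|).
Require delta ≤ 9/2, so |t − 6| ≥ |-9| − |t + 3| > 9 − 9/2 = 9/2.
Hence |(3t - 2)/(t - 6) − (11/9)| < 16|t + 3|/(9·(9/2)) = (32/81)|t + 3|, which is < eps once |t + 3| < (81/32)eps.
Take delta = min(9/2, (81/32)eps). Then 0 < |t + 3| < delta forces both bounds, so |(3t - 2)/(t - 6) − (11/9)| < eps.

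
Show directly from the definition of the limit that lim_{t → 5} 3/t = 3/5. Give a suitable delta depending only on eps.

Let eps > 0. We seek delta > 0 such that 0 < |t − 5| < delta implies |3/t − (3/5)| < eps.
|3/t − (3/5)| = 3·|5 − t|/(5·|t|) = 3|t − 5|/(5|t|).
Restrict delta ≤ 5/2. Then |t − 5| < 5/2 gives |t| > 5/2, so 5|t| > 25/2.
Then |3/t − (3/5)| < 3|t − 5|/(25/2), which is < eps when |t − 5| < (25/6)eps.
Take delta = min(5/2, (25/6)eps). Then 0 < |t − 5| < delta gives both |t − 5| < 5/2 and |t − 5| < (25/6)eps, so |3/t − (3/5)| < eps.

delta = min(5/2, (25/6)eps)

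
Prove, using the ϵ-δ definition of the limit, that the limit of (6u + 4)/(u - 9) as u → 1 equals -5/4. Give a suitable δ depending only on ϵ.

Fix ϵ > 0. We want δ > 0 with 0 < |u − 1| < δ ⇒ |(6u + 4)/(u - 9) + 5/4| < ϵ.
Combining over a common denominator, (6u + 4)/(u - 9) + 5/4 = [(6u + 4)·(-8) − 10·(u - 9)] / [(-8)·(u - 9)] = -58(u − 1) / ((-8)(u - 9)).
So |(6u + 4)/(u - 9) + 5/4| = 58|u − 1| / (8·|u − 9|).
Require δ ≤ 4, so |u − 9| ≥ |-8| − |u − 1| > 8 − 4 = 4.
Hence |(6u + 4)/(u - 9) + 5/4| < 58|u − 1|/(8·4) = (29/16)|u − 1|, which is < ϵ once |u − 1| < (16/29)ϵ.
Take δ = min(4, (16/29)ϵ). Then 0 < |u − 1| < δ forces both bounds, so |(6u + 4)/(u - 9) + 5/4| < ϵ.

δ = min(4, (16/29)ϵ)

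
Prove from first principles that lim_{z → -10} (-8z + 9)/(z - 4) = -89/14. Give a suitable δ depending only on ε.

Let ε > 0. We want δ > 0 with 0 < |z + 10| < δ ⇒ |(-8z + 9)/(z - 4) + 89/14| < ε.
Combining over a common denominator, (-8z + 9)/(z - 4) + 89/14 = [(-8z + 9)·(-14) − 89·(z - 4)] / [(-14)·(z - 4)] = 23(z + 10) / ((-14)(z - 4)).
So |(-8z + 9)/(z - 4) + 89/14| = 23|z + 10| / (14·|z − 4|).
Require δ ≤ 7, so |z − 4| ≥ |-14| − |z + 10| > 14 − 7 = 7.
Hence |(-8z + 9)/(z - 4) + 89/14| < 23|z + 10|/(14·7) = (23/98)|z + 10|, which is < ε once |z + 10| < (98/23)ε.
Take δ = min(7, (98/23)ε). Then 0 < |z + 10| < δ forces both bounds, so |(-8z + 9)/(z - 4) + 89/14| < ε.

δ = min(7, (98/23)ε)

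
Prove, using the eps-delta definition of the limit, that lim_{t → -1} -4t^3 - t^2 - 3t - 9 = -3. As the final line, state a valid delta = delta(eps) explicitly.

delta = min(1, eps/28)

Let eps > 0 be given. We want delta > 0 such that 0 < |t + 1| < delta implies |(-4t^3 - t^2 - 3t - 9) + 3| < eps.
(-4t^3 - t^2 - 3t - 9) + 3 = -4t^3 - t^2 - 3t - 6 = (t + 1)(-4t^2 + 3t - 6).
So |(-4t^3 - t^2 - 3t - 9) + 3| = |t + 1|·|-4t^2 + 3t - 6|.
Assume first that |t + 1| < 1, so |t| < 2. Then |-4t^2 + 3t - 6| ≤ 4·2^2 + 3·2 + 6 = 28.
Hence |(-4t^3 - t^2 - 3t - 9) + 3| ≤ 28|t + 1| < eps provided |t + 1| < eps/28.
Take delta = min(1, eps/28). Then 0 < |t + 1| < delta gives both |t + 1| < 1 and |t + 1| < eps/28, so |(-4t^3 - t^2 - 3t - 9) + 3| < eps.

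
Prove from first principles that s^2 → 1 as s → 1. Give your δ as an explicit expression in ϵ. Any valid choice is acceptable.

Let ϵ > 0 be given. We seek δ > 0 with 0 < |s − 1| < δ ⇒ |s^2 − 1| < ϵ.
Factor: s^2 − 1 = (s − 1)(s + 1), so |s^2 − 1| = |s − 1|·|s + 1|.
Restrict δ ≤ 1. Then |s − 1| < 1 gives |s| < 2, so by the triangle inequality |s + 1| ≤ 2 + 1 = 3.
Hence |s^2 − 1| ≤ 3|s − 1|, which is < ϵ once |s − 1| < ϵ/3.
Take δ = min(1, ϵ/3). If 0 < |s − 1| < δ then both bounds hold and |s^2 − 1| ≤ 3|s − 1| < 3·(ϵ/3) = ϵ.

δ = min(1, ϵ/3)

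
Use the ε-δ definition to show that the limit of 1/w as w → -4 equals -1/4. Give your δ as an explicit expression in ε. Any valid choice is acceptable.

δ = min(2, 8ε)

Suppose ε > 0. We seek δ > 0 such that 0 < |w + 4| < δ implies |1/w + 1/4| < ε.
|1/w + 1/4| = |-4 − w|/(4·|w|) = |w + 4|/(4|w|).
Restrict δ ≤ 2. Then |w + 4| < 2 gives |w| > 2, so 4|w| > 8.
Then |1/w + 1/4| < |w + 4|/8, which is < ε when |w + 4| < 8ε.
Take δ = min(2, 8ε). Then 0 < |w + 4| < δ gives both |w + 4| < 2 and |w + 4| < 8ε, so |1/w + 1/4| < ε.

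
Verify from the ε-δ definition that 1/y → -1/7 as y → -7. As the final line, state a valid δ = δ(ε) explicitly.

δ = min(7/2, (49/2)ε)

Suppose ε > 0. We seek δ > 0 such that 0 < |y + 7| < δ implies |1/y + 1/7| < ε.
|1/y + 1/7| = |-7 − y|/(7·|y|) = |y + 7|/(7|y|).
Restrict δ ≤ 7/2. Then |y + 7| < 7/2 gives |y| > 7/2, so 7|y| > 49/2.
Then |1/y + 1/7| < |y + 7|/(49/2), which is < ε when |y + 7| < (49/2)ε.
Take δ = min(7/2, (49/2)ε). Then 0 < |y + 7| < δ gives both |y + 7| < 7/2 and |y + 7| < (49/2)ε, so |1/y + 1/7| < ε.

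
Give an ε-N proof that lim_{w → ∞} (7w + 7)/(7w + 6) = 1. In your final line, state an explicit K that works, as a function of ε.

Fix ε > 0. We seek K > 0 such that w > K implies |(7w + 7)/(7w + 6) − 1| < ε.
(7w + 7)/(7w + 6) − 1 = (7(7w + 7) − 7(7w + 6)) / (7(7w + 6)) = 7/(7(7w + 6)).
For w > 0 we have 7w + 6 > 7w, so |(7w + 7)/(7w + 6) − 1| = 7/(7(7w + 6)) < 7/(7·7w) = (1/7)/w.
Thus |(7w + 7)/(7w + 6) − 1| < ε whenever w > (1/7)/ε.
Take K = (1/7)/ε. If w > K then |(7w + 7)/(7w + 6) − 1| < (1/7)/w < ε.

K = (1/7)/ε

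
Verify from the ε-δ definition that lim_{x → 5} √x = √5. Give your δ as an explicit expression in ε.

δ = min(5, √5·ε)

Suppose ε > 0. We want δ > 0 such that 0 < |x − 5| < δ implies |√x − √5| < ε.
Rationalise: √x − √5 = (x − 5)/(√x + √5), so |√x − √5| = |x − 5|/(√x + √5).
Restrict δ ≤ 5 so that |x − 5| < 5 forces x > 0, and then √x + √5 > √5.
Hence |√x − √5| < |x − 5|/√5, which is < ε once |x − 5| < √5·ε.
Take δ = min(5, √5·ε). If 0 < |x − 5| < δ then x > 0 and |√x − √5| < |x − 5|/√5 < ε.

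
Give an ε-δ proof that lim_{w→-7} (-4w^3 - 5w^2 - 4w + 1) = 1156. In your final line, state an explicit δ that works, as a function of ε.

δ = min(1, ε/605)

Suppose ε > 0. We want δ > 0 such that 0 < |w + 7| < δ implies |(-4w^3 - 5w^2 - 4w + 1) − 1156| < ε.
(-4w^3 - 5w^2 - 4w + 1) − 1156 = -4w^3 - 5w^2 - 4w - 1155 = (w + 7)(-4w^2 + 23w - 165).
So |(-4w^3 - 5w^2 - 4w + 1) − 1156| = |w + 7|·|-4w^2 + 23w - 165|.
Require δ ≤ 1. Then |w + 7| < 1 gives |w| < 8, and by the triangle inequality |-4w^2 + 23w - 165| ≤ 4·8^2 + 23·8 + 165 = 605.
Hence |(-4w^3 - 5w^2 - 4w + 1) − 1156| ≤ 605|w + 7| < ε provided |w + 7| < ε/605.
Choosing δ = min(1, ε/605) ensures both conditions, hence |(-4w^3 - 5w^2 - 4w + 1) − 1156| < ε.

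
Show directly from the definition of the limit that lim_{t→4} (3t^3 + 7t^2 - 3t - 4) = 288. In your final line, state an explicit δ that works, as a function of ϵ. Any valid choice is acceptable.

Fix ϵ > 0. We want δ > 0 such that 0 < |t − 4| < δ implies |(3t^3 + 7t^2 - 3t - 4) − 288| < ϵ.
(3t^3 + 7t^2 - 3t - 4) − 288 = 3t^3 + 7t^2 - 3t - 292 = (t − 4)(3t^2 + 19t + 73).
So |(3t^3 + 7t^2 - 3t - 4) − 288| = |t − 4|·|3t^2 + 19t + 73|.
Require δ ≤ 1. Then |t − 4| < 1 gives |t| < 5, and by the triangle inequality |3t^2 + 19t + 73| ≤ 3·5^2 + 19·5 + 73 = 243.
Hence |(3t^3 + 7t^2 - 3t - 4) − 288| ≤ 243|t − 4| < ϵ provided |t − 4| < ϵ/243.
Choosing δ = min(1, ϵ/243) ensures both conditions, hence |(3t^3 + 7t^2 - 3t - 4) − 288| < ϵ.

δ = min(1, ϵ/243)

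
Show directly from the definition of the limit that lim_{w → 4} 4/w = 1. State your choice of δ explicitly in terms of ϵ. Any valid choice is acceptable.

Let ϵ > 0. We seek δ > 0 such that 0 < |w − 4| < δ implies |4/w − 1| < ϵ.
|4/w − 1| = 4·|4 − w|/(4·|w|) = 4|w − 4|/(4|w|).
Require δ ≤ 2 so that |w| > 4 − 2 = 2, hence 4|w| > 8.
Then |4/w − 1| < 4|w − 4|/8, which is < ϵ when |w − 4| < 2ϵ.
Take δ = min(2, 2ϵ). Then 0 < |w − 4| < δ gives both |w − 4| < 2 and |w − 4| < 2ϵ, so |4/w − 1| < ϵ.

δ = min(2, 2ϵ)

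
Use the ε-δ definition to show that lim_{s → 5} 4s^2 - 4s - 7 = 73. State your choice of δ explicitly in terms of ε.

δ = min(1, ε/40)

Fix ε > 0. We want δ > 0 such that 0 < |s − 5| < δ implies |(4s^2 - 4s - 7) − 73| < ε.
(4s^2 - 4s - 7) − 73 = 4s^2 - 4s - 80 = (s − 5)(4s + 16).
So |(4s^2 - 4s - 7) − 73| = |s − 5|·|4s + 16|.
Assume first that |s − 5| < 1, so |s| < 6. Then |4s + 16| ≤ 4·6 + 16 = 40.
Hence |(4s^2 - 4s - 7) − 73| ≤ 40|s − 5| < ε provided |s − 5| < ε/40.
Take δ = min(1, ε/40). Then 0 < |s − 5| < δ gives both |s − 5| < 1 and |s − 5| < ε/40, so |(4s^2 - 4s - 7) − 73| < ε.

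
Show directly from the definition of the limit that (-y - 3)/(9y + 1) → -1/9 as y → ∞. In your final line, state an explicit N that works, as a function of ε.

Let ε > 0. We seek N > 0 such that y > N implies |(-y - 3)/(9y + 1) + 1/9| < ε.
(-y - 3)/(9y + 1) + 1/9 = (9(-y - 3) − (-1)(9y + 1)) / (9(9y + 1)) = -26/(9(9y + 1)).
For y > 0 we have 9y + 1 > 9y, so |(-y - 3)/(9y + 1) + 1/9| = 26/(9(9y + 1)) < 26/(9·9y) = (26/81)/y.
Thus |(-y - 3)/(9y + 1) + 1/9| < ε whenever y > (26/81)/ε.
Take N = (26/81)/ε. If y > N then |(-y - 3)/(9y + 1) + 1/9| < (26/81)/y < ε.

N = (26/81)/ε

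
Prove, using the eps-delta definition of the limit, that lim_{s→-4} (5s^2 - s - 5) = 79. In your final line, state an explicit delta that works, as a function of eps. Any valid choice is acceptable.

Let eps > 0 be given. We want delta > 0 such that 0 < |s + 4| < delta implies |(5s^2 - s - 5) − 79| < eps.
(5s^2 - s - 5) − 79 = 5s^2 - s - 84 = (s + 4)(5s - 21).
So |(5s^2 - s - 5) − 79| = |s + 4|·|5s - 21|.
Assume first that |s + 4| < 1, so |s| < 5. Then |5s - 21| ≤ 5·5 + 21 = 46.
Hence |(5s^2 - s - 5) − 79| ≤ 46|s + 4| < eps provided |s + 4| < eps/46.
Choosing delta = min(1, eps/46) ensures both conditions, hence |(5s^2 - s - 5) − 79| < eps.

delta = min(1, eps/46)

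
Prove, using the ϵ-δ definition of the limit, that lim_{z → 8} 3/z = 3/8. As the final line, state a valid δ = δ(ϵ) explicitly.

δ = min(4, (32/3)ϵ)

Let ϵ > 0. We seek δ > 0 such that 0 < |z − 8| < δ implies |3/z − (3/8)| < ϵ.
|3/z − (3/8)| = 3·|8 − z|/(8·|z|) = 3|z − 8|/(8|z|).
Require δ ≤ 4 so that |z| > 8 − 4 = 4, hence 8|z| > 32.
Then |3/z − (3/8)| < 3|z − 8|/32, which is < ϵ when |z − 8| < (32/3)ϵ.
Take δ = min(4, (32/3)ϵ). Then 0 < |z − 8| < δ gives both |z − 8| < 4 and |z − 8| < (32/3)ϵ, so |3/z − (3/8)| < ϵ.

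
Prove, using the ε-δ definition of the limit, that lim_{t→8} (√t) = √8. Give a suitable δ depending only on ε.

δ = min(8, √8·ε)

Let ε > 0. We want δ > 0 such that 0 < |t − 8| < δ implies |√t − √8| < ε.
Multiplying by the conjugate, |√t − √8| = |t − 8|/(√t + √8).
Restrict δ ≤ 8 so that |t − 8| < 8 forces t > 0, and then √t + √8 > √8.
Hence |√t − √8| < |t − 8|/√8, which is < ε once |t − 8| < √8·ε.
Take δ = min(8, √8·ε). If 0 < |t − 8| < δ then t > 0 and |√t − √8| < |t − 8|/√8 < ε.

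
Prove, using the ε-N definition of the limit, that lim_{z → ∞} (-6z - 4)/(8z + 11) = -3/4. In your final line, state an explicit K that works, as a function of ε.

Suppose ε > 0. We seek K > 0 such that z > K implies |(-6z - 4)/(8z + 11) + 3/4| < ε.
(-6z - 4)/(8z + 11) + 3/4 = (8(-6z - 4) − (-6)(8z + 11)) / (8(8z + 11)) = 34/(8(8z + 11)).
For z > 0 we have 8z + 11 > 8z, so |(-6z - 4)/(8z + 11) + 3/4| = 34/(8(8z + 11)) < 34/(8·8z) = (17/32)/z.
Thus |(-6z - 4)/(8z + 11) + 3/4| < ε whenever z > (17/32)/ε.
Take K = (17/32)/ε. If z > K then |(-6z - 4)/(8z + 11) + 3/4| < (17/32)/z < ε.

K = (17/32)/ε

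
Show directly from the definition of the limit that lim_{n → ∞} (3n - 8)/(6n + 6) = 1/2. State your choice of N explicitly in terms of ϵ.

Let ϵ > 0. For n ≥ 1, |(3n - 8)/(6n + 6) − (1/2)| = |-66|/(6(6n + 6)) = 66/(6(6n + 6)).
Since 6n + 6 ≥ 6n for n ≥ 1, this is ≤ 66/(6·6n) = (11/6)/n.
So |(3n - 8)/(6n + 6) − (1/2)| < ϵ whenever n > (11/6)/ϵ.
Take N = (11/6)/ϵ. If n > N then |(3n - 8)/(6n + 6) − (1/2)| ≤ (11/6)/n < ϵ.

N = (11/6)/ϵ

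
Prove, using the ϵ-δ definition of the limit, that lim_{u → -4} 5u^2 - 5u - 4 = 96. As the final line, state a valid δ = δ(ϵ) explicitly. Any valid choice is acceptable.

Let ϵ > 0. We want δ > 0 such that 0 < |u + 4| < δ implies |(5u^2 - 5u - 4) − 96| < ϵ.
(5u^2 - 5u - 4) − 96 = 5u^2 - 5u - 100 = (u + 4)(5u - 25).
So |(5u^2 - 5u - 4) − 96| = |u + 4|·|5u - 25|.
Require δ ≤ 1. Then |u + 4| < 1 gives |u| < 5, and by the triangle inequality |5u - 25| ≤ 5·5 + 25 = 50.
Hence |(5u^2 - 5u - 4) − 96| ≤ 50|u + 4| < ϵ provided |u + 4| < ϵ/50.
Choosing δ = min(1, ϵ/50) ensures both conditions, hence |(5u^2 - 5u - 4) − 96| < ϵ.

δ = min(1, ϵ/50)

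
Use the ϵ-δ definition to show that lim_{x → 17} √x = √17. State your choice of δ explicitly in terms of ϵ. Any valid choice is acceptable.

Suppose ϵ > 0. We want δ > 0 such that 0 < |x − 17| < δ implies |√x − √17| < ϵ.
Rationalise: √x − √17 = (x − 17)/(√x + √17), so |√x − √17| = |x − 17|/(√x + √17).
Restrict δ ≤ 17 so that |x − 17| < 17 forces x > 0, and then √x + √17 > √17.
Hence |√x − √17| < |x − 17|/√17, which is < ϵ once |x − 17| < √17·ϵ.
Take δ = min(17, √17·ϵ). If 0 < |x − 17| < δ then x > 0 and |√x − √17| < |x − 17|/√17 < ϵ.

δ = min(17, √17·ϵ)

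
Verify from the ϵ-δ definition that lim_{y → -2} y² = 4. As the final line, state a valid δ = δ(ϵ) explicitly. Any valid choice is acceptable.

δ = min(1, ϵ/5)

Suppose ϵ > 0. We seek δ > 0 with 0 < |y + 2| < δ ⇒ |y² − 4| < ϵ.
Factor: y² − 4 = (y + 2)(y - 2), so |y² − 4| = |y + 2|·|y - 2|.
Restrict δ ≤ 1. Then |y + 2| < 1 gives |y| < 3, so by the triangle inequality |y - 2| ≤ 3 + 2 = 5.
Hence |y² − 4| ≤ 5|y + 2|, which is < ϵ once |y + 2| < ϵ/5.
Take δ = min(1, ϵ/5). If 0 < |y + 2| < δ then both bounds hold and |y² − 4| ≤ 5|y + 2| < 5·(ϵ/5) = ϵ.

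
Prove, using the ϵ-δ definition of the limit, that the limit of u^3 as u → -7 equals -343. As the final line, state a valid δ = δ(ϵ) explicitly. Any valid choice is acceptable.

Suppose ϵ > 0. We seek δ > 0 with 0 < |u + 7| < δ ⇒ |u^3 + 343| < ϵ.
Factor: u^3 + 343 = (u + 7)(u^2 - 7u + 49), so |u^3 + 343| = |u + 7|·|u^2 - 7u + 49|.
Restrict δ ≤ 1. Then |u + 7| < 1 gives |u| < 8, so by the triangle inequality |u^2 - 7u + 49| ≤ 8^2 + 7·8 + 49 = 169.
Hence |u^3 + 343| ≤ 169|u + 7|, which is < ϵ once |u + 7| < ϵ/169.
Take δ = min(1, ϵ/169). If 0 < |u + 7| < δ then both bounds hold and |u^3 + 343| ≤ 169|u + 7| < 169·(ϵ/169) = ϵ.

δ = min(1, ϵ/169)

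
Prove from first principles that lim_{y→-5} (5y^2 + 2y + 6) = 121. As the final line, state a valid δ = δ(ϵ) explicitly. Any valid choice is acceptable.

Suppose ϵ > 0. We want δ > 0 such that 0 < |y + 5| < δ implies |(5y^2 + 2y + 6) − 121| < ϵ.
(5y^2 + 2y + 6) − 121 = 5y^2 + 2y - 115 = (y + 5)(5y - 23).
So |(5y^2 + 2y + 6) − 121| = |y + 5|·|5y - 23|.
Require δ ≤ 1. Then |y + 5| < 1 gives |y| < 6, and by the triangle inequality |5y - 23| ≤ 5·6 + 23 = 53.
Hence |(5y^2 + 2y + 6) − 121| ≤ 53|y + 5| < ϵ provided |y + 5| < ϵ/53.
Take δ = min(1, ϵ/53). Then 0 < |y + 5| < δ gives both |y + 5| < 1 and |y + 5| < ϵ/53, so |(5y^2 + 2y + 6) − 121| < ϵ.

δ = min(1, ϵ/53)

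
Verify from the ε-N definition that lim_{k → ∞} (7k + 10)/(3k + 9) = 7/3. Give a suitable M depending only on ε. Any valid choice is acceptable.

M = (11/3)/ε

Fix ε > 0. For k ≥ 1, |(7k + 10)/(3k + 9) − (7/3)| = |-33|/(3(3k + 9)) = 33/(3(3k + 9)).
Since 3k + 9 ≥ 3k for k ≥ 1, this is ≤ 33/(3·3k) = (11/3)/k.
So |(7k + 10)/(3k + 9) − (7/3)| < ε whenever k > (11/3)/ε.
Take M = (11/3)/ε. If k > M then |(7k + 10)/(3k + 9) − (7/3)| ≤ (11/3)/k < ε.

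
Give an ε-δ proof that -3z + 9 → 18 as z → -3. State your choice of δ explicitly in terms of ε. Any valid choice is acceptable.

Let ε > 0. We need δ > 0 so that 0 < |z + 3| < δ implies |(-3z + 9) − 18| < ε.
|(-3z + 9) − 18| = |-3z - 9| = 3|z + 3|.
Thus it suffices that |z + 3| < ε/3.
Choosing δ = ε/3 gives |(-3z + 9) − 18| = 3|z + 3| < ε whenever |z + 3| < δ.

δ = ε/3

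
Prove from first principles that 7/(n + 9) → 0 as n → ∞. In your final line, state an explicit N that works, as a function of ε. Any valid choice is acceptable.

Let ε > 0 be given. For n ≥ 1, |7/(n + 9) − 0| = 7/(n + 9) ≤ 7/n.
We need 7/n < ε, i.e. n > 7/ε.
Take N = 7/ε. If n > N then |7/(n + 9)| ≤ 7/n < ε.

N = 7/ε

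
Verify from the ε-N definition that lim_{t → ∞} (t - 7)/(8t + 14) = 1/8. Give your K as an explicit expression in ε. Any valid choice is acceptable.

K = (35/32)/ε

Suppose ε > 0. We seek K > 0 such that t > K implies |(t - 7)/(8t + 14) − (1/8)| < ε.
(t - 7)/(8t + 14) − (1/8) = (8(t - 7) − (8t + 14)) / (8(8t + 14)) = -70/(8(8t + 14)).
For t > 0 we have 8t + 14 > 8t, so |(t - 7)/(8t + 14) − (1/8)| = 70/(8(8t + 14)) < 70/(8·8t) = (35/32)/t.
Thus |(t - 7)/(8t + 14) − (1/8)| < ε whenever t > (35/32)/ε.
Take K = (35/32)/ε. If t > K then |(t - 7)/(8t + 14) − (1/8)| < (35/32)/t < ε.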